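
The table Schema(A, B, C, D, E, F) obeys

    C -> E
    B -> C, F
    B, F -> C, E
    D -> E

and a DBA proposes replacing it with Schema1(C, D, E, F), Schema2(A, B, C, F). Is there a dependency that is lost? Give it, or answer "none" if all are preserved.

none

C → E lies within Schema1.
B → C, F lies within Schema2.
B, F → C, E: restricted closure across fragments reaches C, E.
D → E lies within Schema1.
Every dependency is enforceable on the fragments, so the decomposition is dependency-preserving.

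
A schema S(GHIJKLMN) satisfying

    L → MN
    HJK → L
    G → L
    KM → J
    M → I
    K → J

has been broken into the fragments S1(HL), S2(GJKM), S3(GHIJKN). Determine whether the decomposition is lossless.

No

Chase test. Columns are GHIJKLMN; row i has aⱼ where attribute j ∈ Si, else bᵢⱼ.
Initial tableau (one row per fragment):
  row 1: b11 a2 b13 b14 b15 a6 b17 b18
  row 2: a1 b22 b23 a4 a5 b26 a7 b28
  row 3: a1 a2 a3 a4 a5 b36 b37 a8
Rows 2 and 3 agree on G; apply G→L and equate their L entries.
Rows 2 and 3 agree on L; apply L→MN and equate their MN entries.
Rows 2 and 3 agree on M; apply M→I and equate their I entries.
No row becomes fully distinguished — the join is lossy.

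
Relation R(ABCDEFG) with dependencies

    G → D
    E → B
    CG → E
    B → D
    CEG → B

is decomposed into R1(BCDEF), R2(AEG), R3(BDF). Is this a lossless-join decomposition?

Chase test. Columns are ABCDEFG; row i has aⱼ where attribute j ∈ Ri, else bᵢⱼ.
Initial tableau (one row per fragment):
  row 1: b11 a2 a3 a4 a5 a6 b17
  row 2: a1 b22 b23 b24 a5 b26 a7
  row 3: b31 a2 b33 a4 b35 a6 b37
Rows 1 and 2 agree on E; apply E→B and equate their B entries.
Rows 1 and 2 agree on B; apply B→D and equate their D entries.
No row becomes fully distinguished — the join is lossy.

No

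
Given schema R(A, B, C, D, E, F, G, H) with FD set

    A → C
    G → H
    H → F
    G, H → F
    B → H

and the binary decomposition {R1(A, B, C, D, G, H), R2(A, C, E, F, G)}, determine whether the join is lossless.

Common attributes: R1 ∩ R2 = {A, C, G}.
Closure of {A, C, G}: G → H applies, adding H; H → F applies, adding F. So (A, C, G)⁺ = {A, C, F, G, H}.
The closure contains neither all of R1 = {A, B, C, D, G, H} nor all of R2 = {A, C, E, F, G}, so the common attributes are not a superkey of either fragment. The join is lossy.

No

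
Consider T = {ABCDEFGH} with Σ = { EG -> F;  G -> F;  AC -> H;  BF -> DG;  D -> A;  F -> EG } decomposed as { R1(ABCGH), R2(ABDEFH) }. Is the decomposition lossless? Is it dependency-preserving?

Lossless test: (ABH)⁺ = {ABH}, which is a superkey of neither fragment — lossy.
Dependency preservation: the restricted closure of {EG} across the fragments never reaches {F}, so EG → F cannot be enforced without a join — not preserved.

lossy and not dependency-preserving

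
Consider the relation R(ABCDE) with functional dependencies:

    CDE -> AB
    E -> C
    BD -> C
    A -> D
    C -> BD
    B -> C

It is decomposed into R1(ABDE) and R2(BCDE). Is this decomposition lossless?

Common attributes: R1 ∩ R2 = {BDE}.
Closure of {BDE}: E → C applies, adding C; CDE → AB applies, adding A. So (BDE)⁺ = {ABCDE}.
This closure contains every attribute of R1, so R1 ∩ R2 → R1. The join is lossless.

Yes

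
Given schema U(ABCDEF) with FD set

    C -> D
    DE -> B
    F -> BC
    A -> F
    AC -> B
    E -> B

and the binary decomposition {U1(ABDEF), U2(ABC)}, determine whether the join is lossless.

Yes

Common attributes: U1 ∩ U2 = {AB}.
Closure of {AB}: A → F applies, adding F; F → BC applies, adding C; C → D applies, adding D. So (AB)⁺ = {ABCDF}.
This closure contains every attribute of U2, so U1 ∩ U2 → U2. The join is lossless.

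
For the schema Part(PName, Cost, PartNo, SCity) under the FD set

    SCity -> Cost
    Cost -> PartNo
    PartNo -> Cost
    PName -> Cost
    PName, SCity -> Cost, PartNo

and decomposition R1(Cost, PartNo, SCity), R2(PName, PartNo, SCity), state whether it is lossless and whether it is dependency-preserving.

lossless and dependency-preserving

Lossless test: (PartNo, SCity)⁺ = {Cost, PartNo, SCity}, which contains all of one fragment — lossless.
Dependency preservation: PName → Cost; PName, SCity → Cost, PartNo are not contained in any single fragment, but the restricted closure of each left-hand side across the fragments still reaches the right-hand side; the remaining FDs each lie inside some fragment. All dependencies are preserved.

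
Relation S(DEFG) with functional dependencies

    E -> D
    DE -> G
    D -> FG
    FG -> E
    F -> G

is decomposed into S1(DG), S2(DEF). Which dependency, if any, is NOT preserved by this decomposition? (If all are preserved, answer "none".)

E → D lies within S2.
DE → G: restricted closure across fragments reaches G.
D → FG: restricted closure across fragments reaches FG.
FG → E: restricted closure across fragments reaches E.
F → G: restricted closure across fragments reaches G.
Every dependency is enforceable on the fragments, so the decomposition is dependency-preserving.

none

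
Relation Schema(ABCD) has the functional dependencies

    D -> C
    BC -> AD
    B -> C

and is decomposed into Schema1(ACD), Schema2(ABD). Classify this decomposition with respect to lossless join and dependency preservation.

Lossless test: (AD)⁺ = {ACD}, which contains all of one fragment — lossless.
Dependency preservation: BC → AD; B → C are not contained in any single fragment, but the restricted closure of each left-hand side across the fragments still reaches the right-hand side; the remaining FDs each lie inside some fragment. All dependencies are preserved.

lossless and dependency-preserving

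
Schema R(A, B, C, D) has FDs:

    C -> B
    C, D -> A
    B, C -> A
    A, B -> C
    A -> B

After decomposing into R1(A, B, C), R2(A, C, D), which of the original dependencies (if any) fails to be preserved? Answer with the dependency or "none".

C → B lies within R1.
C, D → A lies within R2.
B, C → A lies within R1.
A, B → C lies within R1.
A → B lies within R1.
Every dependency is enforceable on the fragments, so the decomposition is dependency-preserving.

none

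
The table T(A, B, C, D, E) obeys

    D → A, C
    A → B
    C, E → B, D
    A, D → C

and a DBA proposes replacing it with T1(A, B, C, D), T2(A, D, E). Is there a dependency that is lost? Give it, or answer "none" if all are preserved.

Check C, E → B, D: no single fragment contains all of {B, C, D, E}, and the restricted closure of {C, E} across the fragments never reaches {B, D}.
D → A, C is preserved.
A → B is preserved.
A, D → C is preserved.

C, E → B, D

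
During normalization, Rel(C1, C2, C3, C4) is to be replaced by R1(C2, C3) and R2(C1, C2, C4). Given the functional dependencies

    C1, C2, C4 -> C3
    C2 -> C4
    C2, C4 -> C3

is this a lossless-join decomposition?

Yes

Common attributes: R1 ∩ R2 = {C2}.
Closure of {C2}: C2 → C4 applies, adding C4; C2, C4 → C3 applies, adding C3. So (C2)⁺ = {C2, C3, C4}.
This closure contains every attribute of R1, so R1 ∩ R2 → R1. The join is lossless.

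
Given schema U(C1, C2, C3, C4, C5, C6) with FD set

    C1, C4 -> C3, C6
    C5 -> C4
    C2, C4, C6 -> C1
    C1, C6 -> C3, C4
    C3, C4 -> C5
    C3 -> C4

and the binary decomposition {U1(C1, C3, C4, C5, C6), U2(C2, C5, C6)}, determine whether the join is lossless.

Common attributes: U1 ∩ U2 = {C5, C6}.
Closure of {C5, C6}: C5 → C4 applies, adding C4. So (C5, C6)⁺ = {C4, C5, C6}.
The closure contains neither all of U1 = {C1, C3, C4, C5, C6} nor all of U2 = {C2, C5, C6}, so the common attributes are not a superkey of either fragment. The join is lossy.

No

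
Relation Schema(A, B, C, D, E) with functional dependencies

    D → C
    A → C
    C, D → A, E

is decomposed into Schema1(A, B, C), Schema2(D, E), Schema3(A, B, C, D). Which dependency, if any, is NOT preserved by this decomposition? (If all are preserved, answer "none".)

D → C lies within Schema3.
A → C lies within Schema1.
C, D → A, E: restricted closure across fragments reaches A, E.
Every dependency is enforceable on the fragments, so the decomposition is dependency-preserving.

none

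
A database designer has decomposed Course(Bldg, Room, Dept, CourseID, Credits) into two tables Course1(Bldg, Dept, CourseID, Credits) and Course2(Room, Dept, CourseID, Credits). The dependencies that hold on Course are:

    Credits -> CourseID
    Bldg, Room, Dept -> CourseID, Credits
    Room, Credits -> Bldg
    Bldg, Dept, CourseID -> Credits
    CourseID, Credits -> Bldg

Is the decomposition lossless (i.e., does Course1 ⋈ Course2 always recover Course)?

Yes

Common attributes: Course1 ∩ Course2 = {Dept, CourseID, Credits}.
Closure of {Dept, CourseID, Credits}: CourseID, Credits → Bldg applies, adding Bldg. So (Dept, CourseID, Credits)⁺ = {Bldg, Dept, CourseID, Credits}.
This closure contains every attribute of Course1, so Course1 ∩ Course2 → Course1. The join is lossless.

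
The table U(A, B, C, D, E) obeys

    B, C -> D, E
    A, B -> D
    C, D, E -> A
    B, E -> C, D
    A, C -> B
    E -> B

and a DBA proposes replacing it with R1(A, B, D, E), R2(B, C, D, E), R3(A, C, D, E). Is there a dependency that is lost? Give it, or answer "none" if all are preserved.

B, C → D, E lies within R2.
A, B → D lies within R1.
C, D, E → A lies within R3.
B, E → C, D lies within R2.
A, C → B: restricted closure across fragments reaches B.
E → B lies within R1.
Every dependency is enforceable on the fragments, so the decomposition is dependency-preserving.

none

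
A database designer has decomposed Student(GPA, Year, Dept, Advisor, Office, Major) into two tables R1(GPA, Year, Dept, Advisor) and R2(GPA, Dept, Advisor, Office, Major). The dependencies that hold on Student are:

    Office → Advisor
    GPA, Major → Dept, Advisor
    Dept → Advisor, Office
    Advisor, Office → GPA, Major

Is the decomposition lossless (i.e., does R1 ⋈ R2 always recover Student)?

Common attributes: R1 ∩ R2 = {GPA, Dept, Advisor}.
Closure of {GPA, Dept, Advisor}: Dept → Advisor, Office applies, adding Office; Advisor, Office → GPA, Major applies, adding Major. So (GPA, Dept, Advisor)⁺ = {GPA, Dept, Advisor, Office, Major}.
This closure contains every attribute of R2, so R1 ∩ R2 → R2. The join is lossless.

Yes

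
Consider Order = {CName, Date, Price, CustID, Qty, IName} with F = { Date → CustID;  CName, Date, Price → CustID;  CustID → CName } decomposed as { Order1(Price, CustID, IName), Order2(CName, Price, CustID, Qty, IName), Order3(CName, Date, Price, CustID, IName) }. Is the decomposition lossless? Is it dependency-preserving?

lossy but dependency-preserving

Lossless test (chase): Rows 1 and 2 agree on CustID; apply CustID→CName and equate their CName entries. No row becomes fully distinguished — the join is lossy.
Dependency preservation: every FD's attributes lie within a single fragment, so each can be enforced locally — preserved.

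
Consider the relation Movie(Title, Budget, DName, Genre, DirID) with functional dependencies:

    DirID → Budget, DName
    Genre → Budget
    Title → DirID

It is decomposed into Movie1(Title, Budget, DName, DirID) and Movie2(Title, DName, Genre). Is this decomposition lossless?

Common attributes: Movie1 ∩ Movie2 = {Title, DName}.
Closure of {Title, DName}: Title → DirID applies, adding DirID; DirID → Budget, DName applies, adding Budget. So (Title, DName)⁺ = {Title, Budget, DName, DirID}.
This closure contains every attribute of Movie1, so Movie1 ∩ Movie2 → Movie1. The join is lossless.

Yes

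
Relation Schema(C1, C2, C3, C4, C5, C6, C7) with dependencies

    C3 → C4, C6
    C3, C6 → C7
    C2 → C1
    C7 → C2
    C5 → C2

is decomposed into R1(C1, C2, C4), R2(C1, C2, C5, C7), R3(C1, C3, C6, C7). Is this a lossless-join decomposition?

Chase test. Columns are C1, C2, C3, C4, C5, C6, C7; row i has aⱼ where attribute j ∈ Ri, else bᵢⱼ.
Initial tableau (one row per fragment):
  row 1: a1 a2 b13 a4 b15 b16 b17
  row 2: a1 a2 b23 b24 a5 b26 a7
  row 3: a1 b32 a3 b34 b35 a6 a7
Rows 2 and 3 agree on C7; apply C7→C2 and equate their C2 entries.
No row becomes fully distinguished — the join is lossy.

No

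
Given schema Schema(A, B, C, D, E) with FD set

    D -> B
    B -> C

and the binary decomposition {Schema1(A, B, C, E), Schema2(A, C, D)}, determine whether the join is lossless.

No

Common attributes: Schema1 ∩ Schema2 = {A, C}.
No dependency enlarges {A, C}, so (A, C)⁺ = {A, C}.
The closure contains neither all of Schema1 = {A, B, C, E} nor all of Schema2 = {A, C, D}, so the common attributes are not a superkey of either fragment. The join is lossy.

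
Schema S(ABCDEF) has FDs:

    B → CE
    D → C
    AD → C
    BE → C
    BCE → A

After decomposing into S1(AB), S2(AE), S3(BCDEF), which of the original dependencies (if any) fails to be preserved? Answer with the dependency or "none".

none

B → CE lies within S3.
D → C lies within S3.
AD → C: restricted closure across fragments reaches C.
BE → C lies within S3.
BCE → A: restricted closure across fragments reaches A.
Every dependency is enforceable on the fragments, so the decomposition is dependency-preserving.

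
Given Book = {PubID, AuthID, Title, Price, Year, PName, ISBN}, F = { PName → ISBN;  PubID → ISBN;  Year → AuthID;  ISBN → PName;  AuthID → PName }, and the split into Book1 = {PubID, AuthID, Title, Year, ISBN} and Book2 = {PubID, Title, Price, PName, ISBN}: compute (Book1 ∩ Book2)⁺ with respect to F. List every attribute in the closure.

PubID, Title, PName, ISBN

Book1 ∩ Book2 = {PubID, Title, ISBN}.
ISBN → PName applies, adding PName
Closure: {PubID, Title, PName, ISBN}.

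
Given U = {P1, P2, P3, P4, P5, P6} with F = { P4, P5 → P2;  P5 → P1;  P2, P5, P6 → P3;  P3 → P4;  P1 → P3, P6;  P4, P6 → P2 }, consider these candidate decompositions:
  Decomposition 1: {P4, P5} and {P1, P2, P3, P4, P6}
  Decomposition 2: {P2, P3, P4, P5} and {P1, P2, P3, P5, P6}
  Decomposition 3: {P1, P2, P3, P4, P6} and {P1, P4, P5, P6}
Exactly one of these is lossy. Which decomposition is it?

Decomposition 1: common = {P4}, closure = {P4} → lossy.
Decomposition 2: common = {P2, P3, P5}, closure = {P1, P2, P3, P4, P5, P6} → lossless.
Decomposition 3: common = {P1, P4, P6}, closure = {P1, P2, P3, P4, P6} → lossless.

Decomposition 1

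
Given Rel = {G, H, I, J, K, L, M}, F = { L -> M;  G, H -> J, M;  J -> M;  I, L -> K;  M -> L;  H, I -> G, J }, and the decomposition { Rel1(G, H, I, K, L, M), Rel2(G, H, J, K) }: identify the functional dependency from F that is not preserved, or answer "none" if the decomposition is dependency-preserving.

Check J → M: no single fragment contains all of {J, M}, and the restricted closure of {J} across the fragments never reaches {M}.
L → M is preserved.
G, H → J, M is preserved.
I, L → K is preserved.
M → L is preserved.
H, I → G, J is preserved.

J -> M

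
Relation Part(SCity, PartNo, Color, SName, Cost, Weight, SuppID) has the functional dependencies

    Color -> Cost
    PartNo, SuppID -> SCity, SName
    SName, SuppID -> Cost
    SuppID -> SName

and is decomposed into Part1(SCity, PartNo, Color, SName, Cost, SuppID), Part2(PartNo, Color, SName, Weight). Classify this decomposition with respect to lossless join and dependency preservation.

Lossless test: (PartNo, Color, SName)⁺ = {PartNo, Color, SName, Cost}, which is a superkey of neither fragment — lossy.
Dependency preservation: every FD's attributes lie within a single fragment, so each can be enforced locally — preserved.

lossy but dependency-preserving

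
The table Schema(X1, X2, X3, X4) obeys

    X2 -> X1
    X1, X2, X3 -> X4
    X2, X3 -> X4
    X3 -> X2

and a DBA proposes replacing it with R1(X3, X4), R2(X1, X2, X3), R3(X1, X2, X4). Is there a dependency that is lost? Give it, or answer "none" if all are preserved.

X2 → X1 lies within R2.
X1, X2, X3 → X4: restricted closure across fragments reaches X4.
X2, X3 → X4: restricted closure across fragments reaches X4.
X3 → X2 lies within R2.
Every dependency is enforceable on the fragments, so the decomposition is dependency-preserving.

none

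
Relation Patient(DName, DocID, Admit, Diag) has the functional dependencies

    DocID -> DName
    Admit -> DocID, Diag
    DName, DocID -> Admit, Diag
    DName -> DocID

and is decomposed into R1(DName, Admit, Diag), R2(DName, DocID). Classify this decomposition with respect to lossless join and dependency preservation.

lossless and dependency-preserving

Lossless test: (DName)⁺ = {DName, DocID, Admit, Diag}, which contains all of one fragment — lossless.
Dependency preservation: Admit → DocID, Diag; DName, DocID → Admit, Diag are not contained in any single fragment, but the restricted closure of each left-hand side across the fragments still reaches the right-hand side; the remaining FDs each lie inside some fragment. All dependencies are preserved.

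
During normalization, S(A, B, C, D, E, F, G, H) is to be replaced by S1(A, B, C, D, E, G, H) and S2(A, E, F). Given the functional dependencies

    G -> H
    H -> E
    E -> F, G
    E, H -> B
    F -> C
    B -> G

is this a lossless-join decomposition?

Common attributes: S1 ∩ S2 = {A, E}.
Closure of {A, E}: E → F, G applies, adding F, G; F → C applies, adding C; G → H applies, adding H; E, H → B applies, adding B. So (A, E)⁺ = {A, B, C, E, F, G, H}.
This closure contains every attribute of S2, so S1 ∩ S2 → S2. The join is lossless.

Yes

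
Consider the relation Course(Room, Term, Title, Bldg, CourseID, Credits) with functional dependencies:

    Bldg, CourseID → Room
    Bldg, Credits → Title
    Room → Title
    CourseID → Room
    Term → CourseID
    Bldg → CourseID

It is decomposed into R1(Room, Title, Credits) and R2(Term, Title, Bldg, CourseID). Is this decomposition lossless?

No

Common attributes: R1 ∩ R2 = {Title}.
No dependency enlarges {Title}, so (Title)⁺ = {Title}.
The closure contains neither all of R1 = {Room, Title, Credits} nor all of R2 = {Term, Title, Bldg, CourseID}, so the common attributes are not a superkey of either fragment. The join is lossy.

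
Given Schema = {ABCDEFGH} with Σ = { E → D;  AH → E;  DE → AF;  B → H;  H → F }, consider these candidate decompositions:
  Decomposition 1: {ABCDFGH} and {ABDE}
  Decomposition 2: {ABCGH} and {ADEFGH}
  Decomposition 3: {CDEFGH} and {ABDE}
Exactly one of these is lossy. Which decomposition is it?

Decomposition 1: common = {ABD}, closure = {ABDEFH} → lossless.
Decomposition 2: common = {AGH}, closure = {ADEFGH} → lossless.
Decomposition 3: common = {DE}, closure = {ADEF} → lossy.

Decomposition 3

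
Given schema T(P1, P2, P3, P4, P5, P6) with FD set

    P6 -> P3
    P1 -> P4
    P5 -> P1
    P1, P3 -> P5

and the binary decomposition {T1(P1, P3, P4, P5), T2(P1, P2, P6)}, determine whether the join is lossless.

Common attributes: T1 ∩ T2 = {P1}.
Closure of {P1}: P1 → P4 applies, adding P4. So (P1)⁺ = {P1, P4}.
The closure contains neither all of T1 = {P1, P3, P4, P5} nor all of T2 = {P1, P2, P6}, so the common attributes are not a superkey of either fragment. The join is lossy.

No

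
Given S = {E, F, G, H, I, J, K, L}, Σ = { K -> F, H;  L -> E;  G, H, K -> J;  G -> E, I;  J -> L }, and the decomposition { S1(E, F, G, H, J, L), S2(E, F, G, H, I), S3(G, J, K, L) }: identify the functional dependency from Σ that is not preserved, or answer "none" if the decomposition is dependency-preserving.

K -> F, H

Check K → F, H: no single fragment contains all of {F, H, K}, and the restricted closure of {K} across the fragments never reaches {F, H}.
L → E is preserved.
G, H, K → J is preserved.
G → E, I is preserved.
J → L is preserved.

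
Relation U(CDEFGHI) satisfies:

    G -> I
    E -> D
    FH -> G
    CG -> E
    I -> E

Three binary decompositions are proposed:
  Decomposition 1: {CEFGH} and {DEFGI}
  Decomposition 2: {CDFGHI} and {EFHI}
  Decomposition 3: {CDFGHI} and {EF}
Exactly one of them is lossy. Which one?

Decomposition 1: common = {EFG}, closure = {DEFGI} → lossless.
Decomposition 2: common = {FHI}, closure = {DEFGHI} → lossless.
Decomposition 3: common = {F}, closure = {F} → lossy.

Decomposition 3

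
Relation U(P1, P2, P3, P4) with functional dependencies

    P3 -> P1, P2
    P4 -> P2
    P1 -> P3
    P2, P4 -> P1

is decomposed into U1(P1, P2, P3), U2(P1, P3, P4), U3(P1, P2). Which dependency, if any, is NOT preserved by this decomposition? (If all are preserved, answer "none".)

P3 → P1, P2 lies within U1.
P4 → P2: restricted closure across fragments reaches P2.
P1 → P3 lies within U1.
P2, P4 → P1: restricted closure across fragments reaches P1.
Every dependency is enforceable on the fragments, so the decomposition is dependency-preserving.

none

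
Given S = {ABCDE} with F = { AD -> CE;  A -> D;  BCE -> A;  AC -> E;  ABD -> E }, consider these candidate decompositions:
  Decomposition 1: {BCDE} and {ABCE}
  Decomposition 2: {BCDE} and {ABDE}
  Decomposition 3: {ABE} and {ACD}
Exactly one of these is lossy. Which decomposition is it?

Decomposition 2

Decomposition 1: common = {BCE}, closure = {ABCDE} → lossless.
Decomposition 2: common = {BDE}, closure = {BDE} → lossy.
Decomposition 3: common = {A}, closure = {ACDE} → lossless.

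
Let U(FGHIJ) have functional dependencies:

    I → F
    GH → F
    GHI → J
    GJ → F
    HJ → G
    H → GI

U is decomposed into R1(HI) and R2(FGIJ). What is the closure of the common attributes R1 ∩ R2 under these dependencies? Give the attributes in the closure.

R1 ∩ R2 = {I}.
I → F applies, adding F
Closure: {FI}.

FI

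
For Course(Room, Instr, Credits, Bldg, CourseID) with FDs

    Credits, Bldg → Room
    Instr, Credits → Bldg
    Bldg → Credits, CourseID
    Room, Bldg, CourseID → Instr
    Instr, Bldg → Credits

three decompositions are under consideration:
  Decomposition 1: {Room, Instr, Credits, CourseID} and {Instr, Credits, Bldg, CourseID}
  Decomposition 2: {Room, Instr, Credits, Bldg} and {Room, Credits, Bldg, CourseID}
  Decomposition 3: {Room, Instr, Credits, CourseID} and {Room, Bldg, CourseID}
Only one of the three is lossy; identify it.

Decomposition 3

Decomposition 1: common = {Instr, Credits, CourseID}, closure = {Room, Instr, Credits, Bldg, CourseID} → lossless.
Decomposition 2: common = {Room, Credits, Bldg}, closure = {Room, Instr, Credits, Bldg, CourseID} → lossless.
Decomposition 3: common = {Room, CourseID}, closure = {Room, CourseID} → lossy.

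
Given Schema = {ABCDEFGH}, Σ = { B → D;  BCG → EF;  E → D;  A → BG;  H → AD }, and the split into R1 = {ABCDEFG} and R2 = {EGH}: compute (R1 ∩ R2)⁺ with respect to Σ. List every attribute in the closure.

R1 ∩ R2 = {EG}.
E → D applies, adding D
Closure: {DEG}.

DEG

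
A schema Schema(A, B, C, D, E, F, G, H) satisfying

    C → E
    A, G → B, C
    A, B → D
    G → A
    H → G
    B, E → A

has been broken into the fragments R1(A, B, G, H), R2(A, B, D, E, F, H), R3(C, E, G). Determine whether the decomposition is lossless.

Chase test. Columns are A, B, C, D, E, F, G, H; row i has aⱼ where attribute j ∈ Ri, else bᵢⱼ.
Initial tableau (one row per fragment):
  row 1: a1 a2 b13 b14 b15 b16 a7 a8
  row 2: a1 a2 b23 a4 a5 a6 b27 a8
  row 3: b31 b32 a3 b34 a5 b36 a7 b38
Rows 1 and 2 agree on A, B; apply A, B→D and equate their D entries.
Rows 1 and 3 agree on G; apply G→A and equate their A entries.
Rows 1 and 2 agree on H; apply H→G and equate their G entries.
Rows 1 and 2 agree on A, G; apply A, G→B, C and equate their B, C entries.
Rows 1 and 3 agree on A, G; apply A, G→B, C and equate their B, C entries.
Rows 1 and 3 agree on A, B; apply A, B→D and equate their D entries.
Rows 1 and 2 agree on C; apply C→E and equate their E entries.
Row 2 is now all distinguished symbols — the join is lossless.

Yes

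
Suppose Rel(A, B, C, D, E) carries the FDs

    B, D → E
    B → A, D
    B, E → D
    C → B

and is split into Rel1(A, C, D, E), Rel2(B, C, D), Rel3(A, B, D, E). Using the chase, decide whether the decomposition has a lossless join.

Chase test. Columns are A, B, C, D, E; row i has aⱼ where attribute j ∈ Reli, else bᵢⱼ.
Initial tableau (one row per fragment):
  row 1: a1 b12 a3 a4 a5
  row 2: b21 a2 a3 a4 b25
  row 3: a1 a2 b33 a4 a5
Rows 2 and 3 agree on B, D; apply B, D→E and equate their E entries.
Rows 2 and 3 agree on B; apply B→A, D and equate their A, D entries.
Rows 1 and 2 agree on C; apply C→B and equate their B entries.
Row 1 is now all distinguished symbols — the join is lossless.

Yes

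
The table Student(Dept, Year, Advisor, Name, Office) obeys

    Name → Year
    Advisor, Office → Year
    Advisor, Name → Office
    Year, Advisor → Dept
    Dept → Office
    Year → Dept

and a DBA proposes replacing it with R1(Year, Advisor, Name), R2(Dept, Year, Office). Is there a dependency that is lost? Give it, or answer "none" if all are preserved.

Advisor, Office → Year

Check Advisor, Office → Year: no single fragment contains all of {Year, Advisor, Office}, and the restricted closure of {Advisor, Office} across the fragments never reaches {Year}.
Name → Year is preserved.
Advisor, Name → Office is preserved.
Year, Advisor → Dept is preserved.
Dept → Office is preserved.
Year → Dept is preserved.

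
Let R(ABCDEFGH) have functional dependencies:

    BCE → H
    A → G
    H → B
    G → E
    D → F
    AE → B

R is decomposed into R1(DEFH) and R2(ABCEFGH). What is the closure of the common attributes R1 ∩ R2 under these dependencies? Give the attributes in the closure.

R1 ∩ R2 = {EFH}.
H → B applies, adding B
Closure: {BEFH}.

BEFH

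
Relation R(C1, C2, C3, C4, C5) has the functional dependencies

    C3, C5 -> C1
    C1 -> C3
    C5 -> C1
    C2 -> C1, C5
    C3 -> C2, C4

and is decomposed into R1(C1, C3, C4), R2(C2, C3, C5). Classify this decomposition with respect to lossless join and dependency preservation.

Lossless test: (C3)⁺ = {C1, C2, C3, C4, C5}, which contains all of one fragment — lossless.
Dependency preservation: C3, C5 → C1; C5 → C1; C2 → C1, C5; C3 → C2, C4 are not contained in any single fragment, but the restricted closure of each left-hand side across the fragments still reaches the right-hand side; the remaining FDs each lie inside some fragment. All dependencies are preserved.

lossless and dependency-preserving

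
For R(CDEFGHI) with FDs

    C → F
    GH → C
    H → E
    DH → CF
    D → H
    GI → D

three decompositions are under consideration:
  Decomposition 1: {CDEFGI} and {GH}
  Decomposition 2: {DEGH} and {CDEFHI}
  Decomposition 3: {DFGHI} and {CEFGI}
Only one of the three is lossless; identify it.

Decomposition 1: common = {G}, closure = {G} → lossy.
Decomposition 2: common = {DEH}, closure = {CDEFH} → lossy.
Decomposition 3: common = {FGI}, closure = {CDEFGHI} → lossless.

Decomposition 3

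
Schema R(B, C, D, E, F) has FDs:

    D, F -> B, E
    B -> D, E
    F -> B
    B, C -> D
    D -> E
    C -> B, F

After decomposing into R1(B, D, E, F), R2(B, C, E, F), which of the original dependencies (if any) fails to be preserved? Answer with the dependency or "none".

none

D, F → B, E lies within R1.
B → D, E lies within R1.
F → B lies within R1.
B, C → D: restricted closure across fragments reaches D.
D → E lies within R1.
C → B, F lies within R2.
Every dependency is enforceable on the fragments, so the decomposition is dependency-preserving.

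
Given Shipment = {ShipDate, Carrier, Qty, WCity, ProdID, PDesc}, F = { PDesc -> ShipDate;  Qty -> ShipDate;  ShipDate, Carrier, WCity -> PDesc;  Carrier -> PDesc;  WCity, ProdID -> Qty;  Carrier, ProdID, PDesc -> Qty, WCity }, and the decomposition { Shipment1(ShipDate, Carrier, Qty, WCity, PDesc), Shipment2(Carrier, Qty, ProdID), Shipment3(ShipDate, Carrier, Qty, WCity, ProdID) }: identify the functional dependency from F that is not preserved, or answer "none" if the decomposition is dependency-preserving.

PDesc → ShipDate lies within Shipment1.
Qty → ShipDate lies within Shipment1.
ShipDate, Carrier, WCity → PDesc lies within Shipment1.
Carrier → PDesc lies within Shipment1.
WCity, ProdID → Qty lies within Shipment3.
Carrier, ProdID, PDesc → Qty, WCity: restricted closure across fragments reaches Qty, WCity.
Every dependency is enforceable on the fragments, so the decomposition is dependency-preserving.

none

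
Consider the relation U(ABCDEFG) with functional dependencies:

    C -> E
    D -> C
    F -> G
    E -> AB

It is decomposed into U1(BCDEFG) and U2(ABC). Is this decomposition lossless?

Common attributes: U1 ∩ U2 = {BC}.
Closure of {BC}: C → E applies, adding E; E → AB applies, adding A. So (BC)⁺ = {ABCE}.
This closure contains every attribute of U2, so U1 ∩ U2 → U2. The join is lossless.

Yes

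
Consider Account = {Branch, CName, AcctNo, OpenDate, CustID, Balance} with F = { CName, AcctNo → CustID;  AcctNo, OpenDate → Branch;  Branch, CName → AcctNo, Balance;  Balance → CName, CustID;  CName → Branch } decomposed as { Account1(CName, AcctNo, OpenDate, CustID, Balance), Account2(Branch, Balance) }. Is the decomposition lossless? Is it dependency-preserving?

Lossless test: (Balance)⁺ = {Branch, CName, AcctNo, CustID, Balance}, which contains all of one fragment — lossless.
Dependency preservation: the restricted closure of {AcctNo, OpenDate} across the fragments never reaches {Branch}, so AcctNo, OpenDate → Branch cannot be enforced without a join — not preserved.

lossless but not dependency-preserving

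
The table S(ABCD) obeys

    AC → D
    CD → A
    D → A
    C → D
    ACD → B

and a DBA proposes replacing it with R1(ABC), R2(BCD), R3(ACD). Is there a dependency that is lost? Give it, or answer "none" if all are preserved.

none

AC → D lies within R3.
CD → A lies within R3.
D → A lies within R3.
C → D lies within R2.
ACD → B: restricted closure across fragments reaches B.
Every dependency is enforceable on the fragments, so the decomposition is dependency-preserving.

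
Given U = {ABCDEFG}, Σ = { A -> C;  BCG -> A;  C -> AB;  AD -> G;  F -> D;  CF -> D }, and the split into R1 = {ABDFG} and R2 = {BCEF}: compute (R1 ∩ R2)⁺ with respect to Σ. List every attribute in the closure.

BDF

R1 ∩ R2 = {BF}.
F → D applies, adding D
Closure: {BDF}.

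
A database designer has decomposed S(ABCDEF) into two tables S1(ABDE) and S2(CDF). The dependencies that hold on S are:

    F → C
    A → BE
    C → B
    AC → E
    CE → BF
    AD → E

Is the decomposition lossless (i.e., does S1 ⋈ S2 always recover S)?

Common attributes: S1 ∩ S2 = {D}.
No dependency enlarges {D}, so (D)⁺ = {D}.
The closure contains neither all of S1 = {ABDE} nor all of S2 = {CDF}, so the common attributes are not a superkey of either fragment. The join is lossy.

No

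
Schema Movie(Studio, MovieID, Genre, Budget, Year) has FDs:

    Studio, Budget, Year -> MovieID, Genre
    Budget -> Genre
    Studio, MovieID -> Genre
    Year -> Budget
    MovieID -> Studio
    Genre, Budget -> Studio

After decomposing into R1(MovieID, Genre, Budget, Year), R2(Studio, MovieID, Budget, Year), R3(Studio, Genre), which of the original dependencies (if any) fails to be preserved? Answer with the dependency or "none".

none

Studio, Budget, Year → MovieID, Genre: restricted closure across fragments reaches MovieID, Genre.
Budget → Genre lies within R1.
Studio, MovieID → Genre: restricted closure across fragments reaches Genre.
Year → Budget lies within R1.
MovieID → Studio lies within R2.
Genre, Budget → Studio: restricted closure across fragments reaches Studio.
Every dependency is enforceable on the fragments, so the decomposition is dependency-preserving.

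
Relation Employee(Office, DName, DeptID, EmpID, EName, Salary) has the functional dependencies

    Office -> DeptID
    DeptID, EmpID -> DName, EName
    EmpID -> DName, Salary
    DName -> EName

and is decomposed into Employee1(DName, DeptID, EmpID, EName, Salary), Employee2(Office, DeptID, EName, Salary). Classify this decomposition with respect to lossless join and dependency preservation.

Lossless test: (DeptID, EName, Salary)⁺ = {DeptID, EName, Salary}, which is a superkey of neither fragment — lossy.
Dependency preservation: every FD's attributes lie within a single fragment, so each can be enforced locally — preserved.

lossy but dependency-preserving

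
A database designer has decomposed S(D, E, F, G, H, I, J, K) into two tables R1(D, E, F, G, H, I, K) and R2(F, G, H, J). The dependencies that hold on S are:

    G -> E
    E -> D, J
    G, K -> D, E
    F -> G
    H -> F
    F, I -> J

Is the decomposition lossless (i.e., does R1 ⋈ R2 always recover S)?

Yes

Common attributes: R1 ∩ R2 = {F, G, H}.
Closure of {F, G, H}: G → E applies, adding E; E → D, J applies, adding D, J. So (F, G, H)⁺ = {D, E, F, G, H, J}.
This closure contains every attribute of R2, so R1 ∩ R2 → R2. The join is lossless.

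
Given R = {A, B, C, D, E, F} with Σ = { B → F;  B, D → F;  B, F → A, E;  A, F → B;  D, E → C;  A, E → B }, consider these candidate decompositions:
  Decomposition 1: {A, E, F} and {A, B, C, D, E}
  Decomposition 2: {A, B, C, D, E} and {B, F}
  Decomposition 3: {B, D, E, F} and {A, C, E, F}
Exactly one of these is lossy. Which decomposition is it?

Decomposition 1: common = {A, E}, closure = {A, B, E, F} → lossless.
Decomposition 2: common = {B}, closure = {A, B, E, F} → lossless.
Decomposition 3: common = {E, F}, closure = {E, F} → lossy.

Decomposition 3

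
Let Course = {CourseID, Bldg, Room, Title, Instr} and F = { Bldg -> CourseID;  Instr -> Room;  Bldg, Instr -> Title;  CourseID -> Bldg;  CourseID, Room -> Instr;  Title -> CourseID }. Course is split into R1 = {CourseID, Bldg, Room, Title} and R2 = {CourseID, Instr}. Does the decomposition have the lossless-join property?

No

Common attributes: R1 ∩ R2 = {CourseID}.
Closure of {CourseID}: CourseID → Bldg applies, adding Bldg. So (CourseID)⁺ = {CourseID, Bldg}.
The closure contains neither all of R1 = {CourseID, Bldg, Room, Title} nor all of R2 = {CourseID, Instr}, so the common attributes are not a superkey of either fragment. The join is lossy.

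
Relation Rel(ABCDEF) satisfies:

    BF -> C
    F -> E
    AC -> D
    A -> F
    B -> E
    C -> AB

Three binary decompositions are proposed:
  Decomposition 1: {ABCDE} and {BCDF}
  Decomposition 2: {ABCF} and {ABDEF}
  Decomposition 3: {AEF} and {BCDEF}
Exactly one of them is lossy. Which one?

Decomposition 1: common = {BCD}, closure = {ABCDEF} → lossless.
Decomposition 2: common = {ABF}, closure = {ABCDEF} → lossless.
Decomposition 3: common = {EF}, closure = {EF} → lossy.

Decomposition 3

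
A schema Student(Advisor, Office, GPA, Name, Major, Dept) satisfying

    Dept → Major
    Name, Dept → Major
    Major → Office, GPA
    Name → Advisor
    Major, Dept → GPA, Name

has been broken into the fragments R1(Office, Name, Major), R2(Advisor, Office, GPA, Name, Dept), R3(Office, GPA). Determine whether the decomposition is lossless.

Chase test. Columns are Advisor, Office, GPA, Name, Major, Dept; row i has aⱼ where attribute j ∈ Ri, else bᵢⱼ.
Initial tableau (one row per fragment):
  row 1: b11 a2 b13 a4 a5 b16
  row 2: a1 a2 a3 a4 b25 a6
  row 3: b31 a2 a3 b34 b35 b36
Rows 1 and 2 agree on Name; apply Name→Advisor and equate their Advisor entries.
No row becomes fully distinguished — the join is lossy.

No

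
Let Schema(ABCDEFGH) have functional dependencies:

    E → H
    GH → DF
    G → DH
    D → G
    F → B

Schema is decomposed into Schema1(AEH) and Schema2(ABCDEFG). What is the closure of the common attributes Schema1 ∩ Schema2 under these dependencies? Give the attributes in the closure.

Schema1 ∩ Schema2 = {AE}.
E → H applies, adding H
Closure: {AEH}.

AEH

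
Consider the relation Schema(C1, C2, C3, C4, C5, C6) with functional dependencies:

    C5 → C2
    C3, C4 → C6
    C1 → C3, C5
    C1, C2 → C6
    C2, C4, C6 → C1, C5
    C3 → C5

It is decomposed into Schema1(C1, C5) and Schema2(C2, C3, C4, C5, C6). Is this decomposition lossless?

No

Common attributes: Schema1 ∩ Schema2 = {C5}.
Closure of {C5}: C5 → C2 applies, adding C2. So (C5)⁺ = {C2, C5}.
The closure contains neither all of Schema1 = {C1, C5} nor all of Schema2 = {C2, C3, C4, C5, C6}, so the common attributes are not a superkey of either fragment. The join is lossy.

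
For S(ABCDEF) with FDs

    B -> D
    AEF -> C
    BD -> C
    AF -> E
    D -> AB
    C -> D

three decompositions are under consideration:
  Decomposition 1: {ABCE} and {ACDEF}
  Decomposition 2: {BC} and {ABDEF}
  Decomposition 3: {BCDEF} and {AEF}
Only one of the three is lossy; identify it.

Decomposition 3

Decomposition 1: common = {ACE}, closure = {ABCDE} → lossless.
Decomposition 2: common = {B}, closure = {ABCD} → lossless.
Decomposition 3: common = {EF}, closure = {EF} → lossy.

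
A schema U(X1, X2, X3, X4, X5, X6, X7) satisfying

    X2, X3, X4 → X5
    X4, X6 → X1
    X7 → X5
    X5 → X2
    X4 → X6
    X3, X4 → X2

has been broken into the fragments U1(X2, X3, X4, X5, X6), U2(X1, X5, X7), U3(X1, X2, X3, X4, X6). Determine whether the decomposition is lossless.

Chase test. Columns are X1, X2, X3, X4, X5, X6, X7; row i has aⱼ where attribute j ∈ Ui, else bᵢⱼ.
Initial tableau (one row per fragment):
  row 1: b11 a2 a3 a4 a5 a6 b17
  row 2: a1 b22 b23 b24 a5 b26 a7
  row 3: a1 a2 a3 a4 b35 a6 b37
Rows 1 and 3 agree on X2, X3, X4; apply X2, X3, X4→X5 and equate their X5 entries.
Rows 1 and 3 agree on X4, X6; apply X4, X6→X1 and equate their X1 entries.
Rows 1 and 2 agree on X5; apply X5→X2 and equate their X2 entries.
No row becomes fully distinguished — the join is lossy.

No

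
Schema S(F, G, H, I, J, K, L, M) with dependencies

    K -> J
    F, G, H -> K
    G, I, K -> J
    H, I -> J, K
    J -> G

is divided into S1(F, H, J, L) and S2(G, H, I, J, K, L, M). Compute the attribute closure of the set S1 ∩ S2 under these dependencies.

S1 ∩ S2 = {H, J, L}.
J → G applies, adding G
Closure: {G, H, J, L}.

G, H, J, L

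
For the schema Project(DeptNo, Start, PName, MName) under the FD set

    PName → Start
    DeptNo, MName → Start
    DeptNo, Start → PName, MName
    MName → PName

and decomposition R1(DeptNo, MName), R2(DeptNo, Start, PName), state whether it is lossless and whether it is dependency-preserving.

Lossless test: (DeptNo)⁺ = {DeptNo}, which is a superkey of neither fragment — lossy.
Dependency preservation: the restricted closure of {DeptNo, MName} across the fragments never reaches {Start}, so DeptNo, MName → Start cannot be enforced without a join — not preserved.

lossy and not dependency-preserving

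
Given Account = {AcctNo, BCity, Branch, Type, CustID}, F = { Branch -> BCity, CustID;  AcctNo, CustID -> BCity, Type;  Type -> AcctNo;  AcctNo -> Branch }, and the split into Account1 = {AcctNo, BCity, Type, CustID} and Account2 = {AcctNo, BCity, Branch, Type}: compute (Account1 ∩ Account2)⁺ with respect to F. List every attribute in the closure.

Account1 ∩ Account2 = {AcctNo, BCity, Type}.
AcctNo → Branch applies, adding Branch
Branch → BCity, CustID applies, adding CustID
Closure: {AcctNo, BCity, Branch, Type, CustID}.

AcctNo, BCity, Branch, Type, CustID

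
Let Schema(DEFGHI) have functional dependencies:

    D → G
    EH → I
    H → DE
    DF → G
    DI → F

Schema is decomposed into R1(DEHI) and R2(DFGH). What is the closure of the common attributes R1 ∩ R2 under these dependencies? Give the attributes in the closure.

R1 ∩ R2 = {DH}.
D → G applies, adding G
H → DE applies, adding E
EH → I applies, adding I
DI → F applies, adding F
Closure: {DEFGHI}.

DEFGHI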